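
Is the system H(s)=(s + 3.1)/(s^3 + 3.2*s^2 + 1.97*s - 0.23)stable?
Denominator: s^3 + 3.2*s^2 + 1.97*s - 0.23 = (s - 0.1)(s + 2.3)(s + 1). Poles: -1, -2.3, 0.1. All Re(p)<0: No (unstable)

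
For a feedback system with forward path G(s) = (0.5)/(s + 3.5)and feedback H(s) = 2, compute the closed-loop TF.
Closed-loop T = G/(1+GH).
Numerator: G_num * H_den = 0.5.
Denominator: G_den * H_den + G_num * H_num = (s + 3.5) + (1) = s + 4.5.
T(s) = (0.5)/(s + 4.5)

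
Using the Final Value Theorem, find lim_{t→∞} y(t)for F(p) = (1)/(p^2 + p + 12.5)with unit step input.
FVT: lim_{t→∞} y(t) = lim_{p→0} p*Y(p) where Y(p) = F(p)/p.
= lim_{p→0} F(p) = F(0) = num(0)/den(0) = 1/12.5 = 0.08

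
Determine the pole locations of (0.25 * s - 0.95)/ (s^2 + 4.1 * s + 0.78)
Set denominator = 0: s^2 + 4.1*s + 0.78 = (s + 3.9)(s + 0.2) = 0 → Poles: -0.2, -3.9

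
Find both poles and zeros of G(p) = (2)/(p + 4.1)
Set denominator = 0: p + 4.1 = 0 → Poles: -4.1
Numerator is a nonzero constant (2) → Zeros: none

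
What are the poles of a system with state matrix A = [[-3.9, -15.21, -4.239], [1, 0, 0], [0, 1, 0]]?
Eigenvalues solve det(λI - A) = 0.
Characteristic polynomial: λ^3 + 3.9*λ^2 + 15.21*λ + 4.239 = 0.
Factor: (λ + 0.3)(λ^2 + 3.6*λ + 14.13) = 0.
Roots: -0.3, -1.8 + 3.3j, -1.8 - 3.3j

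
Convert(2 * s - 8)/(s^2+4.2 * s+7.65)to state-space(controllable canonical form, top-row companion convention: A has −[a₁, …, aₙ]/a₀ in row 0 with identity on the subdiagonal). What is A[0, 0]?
Reachable canonical form for den = s^2 + 4.2*s + 7.65: top row of A = -[a₁,a₂,...,aₙ]/a₀, ones on the subdiagonal, zeros elsewhere.
A = [[-4.2, -7.65], [1, 0]].
A[0,0] = -4.2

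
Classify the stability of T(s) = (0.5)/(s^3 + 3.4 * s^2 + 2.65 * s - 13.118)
Denominator: s^3 + 3.4*s^2 + 2.65*s - 13.118 = (s - 1.4)(s^2 + 4.8*s + 9.37). Poles: -2.4 + 1.9j, -2.4 - 1.9j, 1.4. Unstable (1 pole(s) in RHP)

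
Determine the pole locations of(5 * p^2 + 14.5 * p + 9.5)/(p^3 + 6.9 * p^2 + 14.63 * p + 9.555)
Set denominator = 0: p^3 + 6.9*p^2 + 14.63*p + 9.555 = (p + 2.1)(p + 3.5)(p + 1.3) = 0 → Poles: -1.3, -2.1, -3.5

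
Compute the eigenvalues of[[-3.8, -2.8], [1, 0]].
Eigenvalues solve det(λI - A) = 0.
Characteristic polynomial: λ^2 + 3.8*λ + 2.8 = 0.
Factor: (λ + 2.8)(λ + 1) = 0.
Roots: -1, -2.8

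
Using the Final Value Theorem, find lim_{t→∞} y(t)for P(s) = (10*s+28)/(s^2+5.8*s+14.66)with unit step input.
FVT: lim_{t→∞} y(t) = lim_{s→0} s*Y(s) where Y(s) = P(s)/s.
= lim_{s→0} P(s) = P(0) = num(0)/den(0) = 28/14.66 = 1.91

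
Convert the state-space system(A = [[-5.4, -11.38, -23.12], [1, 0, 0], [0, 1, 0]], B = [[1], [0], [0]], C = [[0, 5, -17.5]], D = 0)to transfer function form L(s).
L(s) = C(sI - A)⁻¹B + D.
Characteristic polynomial det(sI - A) = s^3 + 5.4*s^2 + 11.38*s + 23.12.
Numerator from C·adj(sI-A)·B + D·det(sI-A) = 5*s - 17.5.
L(s) = (5*s - 17.5)/(s^3 + 5.4*s^2 + 11.38*s + 23.12)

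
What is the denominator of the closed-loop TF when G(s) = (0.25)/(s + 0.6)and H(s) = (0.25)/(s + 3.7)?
Characteristic poly = G_den * H_den + G_num * H_num = (s^2 + 4.3*s + 2.22) + (0.0625) = s^2 + 4.3*s + 2.2825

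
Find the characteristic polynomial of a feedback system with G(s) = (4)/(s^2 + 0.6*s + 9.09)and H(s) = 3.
Characteristic poly = G_den * H_den + G_num * H_num = (s^2 + 0.6*s + 9.09) + (12) = s^2 + 0.6*s + 21.09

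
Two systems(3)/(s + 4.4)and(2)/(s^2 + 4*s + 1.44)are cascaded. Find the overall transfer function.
Series: H = H₁ · H₂ = (n₁·n₂)/(d₁·d₂).
Num: n₁·n₂ = 6. Den: d₁·d₂ = s^3 + 8.4*s^2 + 19.04*s + 6.336.
H(s) = (6)/(s^3 + 8.4*s^2 + 19.04*s + 6.336)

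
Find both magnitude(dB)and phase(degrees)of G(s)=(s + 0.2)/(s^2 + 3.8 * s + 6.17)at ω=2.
Substitute s = j*2: G(j2) = 0.250269 + 0.0451425j.
|G| = 20*log₁₀(sqrt(Re²+Im²)) = -11.89 dB.
∠G = atan2(Im, Re) = 10.22°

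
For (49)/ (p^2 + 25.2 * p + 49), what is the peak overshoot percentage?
Standard form: ωn²/(p²+2ζωn·p+ωn²) → ωn = 7, ζ = 1.8.
ζ ≥ 1, so the response is non-oscillatory: peak overshoot = 0%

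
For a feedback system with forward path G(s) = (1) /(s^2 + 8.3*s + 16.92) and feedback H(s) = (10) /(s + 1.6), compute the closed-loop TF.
Closed-loop T = G/(1+GH).
Numerator: G_num * H_den = s + 1.6.
Denominator: G_den * H_den + G_num * H_num = (s^3 + 9.9*s^2 + 30.2*s + 27.072) + (10) = s^3 + 9.9*s^2 + 30.2*s + 37.072.
T(s) = (s + 1.6)/(s^3 + 9.9*s^2 + 30.2*s + 37.072)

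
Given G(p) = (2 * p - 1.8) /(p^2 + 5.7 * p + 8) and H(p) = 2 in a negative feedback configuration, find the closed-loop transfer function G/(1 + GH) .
Closed-loop T = G/(1+GH).
Numerator: G_num * H_den = 2*p - 1.8.
Denominator: G_den * H_den + G_num * H_num = (p^2 + 5.7*p + 8) + (4*p - 3.6) = p^2 + 9.7*p + 4.4.
T(p) = (2*p - 1.8)/(p^2 + 9.7*p + 4.4)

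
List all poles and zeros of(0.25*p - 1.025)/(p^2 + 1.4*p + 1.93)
Set denominator = 0: p^2 + 1.4*p + 1.93 = 0 → Poles: -0.7 + 1.2j, -0.7 - 1.2j
Set numerator = 0: 0.25*p - 1.025 = 0 → Zeros: 4.1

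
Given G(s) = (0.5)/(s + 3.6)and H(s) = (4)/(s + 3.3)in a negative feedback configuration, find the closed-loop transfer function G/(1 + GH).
Closed-loop T = G/(1+GH).
Numerator: G_num * H_den = 0.5*s + 1.65.
Denominator: G_den * H_den + G_num * H_num = (s^2 + 6.9*s + 11.88) + (2) = s^2 + 6.9*s + 13.88.
T(s) = (0.5*s + 1.65)/(s^2 + 6.9*s + 13.88)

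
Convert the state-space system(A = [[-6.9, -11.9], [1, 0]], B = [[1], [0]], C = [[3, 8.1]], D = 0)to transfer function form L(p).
L(p) = C(pI - A)⁻¹B + D.
Characteristic polynomial det(pI - A) = p^2 + 6.9*p + 11.9.
Numerator from C·adj(pI-A)·B + D·det(pI-A) = 3*p + 8.1.
L(p) = (3*p + 8.1)/(p^2 + 6.9*p + 11.9)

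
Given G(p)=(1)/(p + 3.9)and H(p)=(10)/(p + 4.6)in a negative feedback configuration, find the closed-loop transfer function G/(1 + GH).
Closed-loop T = G/(1+GH).
Numerator: G_num * H_den = p + 4.6.
Denominator: G_den * H_den + G_num * H_num = (p^2 + 8.5*p + 17.94) + (10) = p^2 + 8.5*p + 27.94.
T(p) = (p + 4.6)/(p^2 + 8.5*p + 27.94)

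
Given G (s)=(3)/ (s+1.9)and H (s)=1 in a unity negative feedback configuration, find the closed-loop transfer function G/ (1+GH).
Closed-loop T = G/(1+GH).
Numerator: G_num * H_den = 3.
Denominator: G_den * H_den + G_num * H_num = (s + 1.9) + (3) = s + 4.9.
T(s) = (3)/(s + 4.9)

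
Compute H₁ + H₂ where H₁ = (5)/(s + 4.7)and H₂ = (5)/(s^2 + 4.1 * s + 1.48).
Parallel: H = H₁ + H₂ = (n₁·d₂ + n₂·d₁)/(d₁·d₂).
n₁·d₂ = 5*s^2 + 20.5*s + 7.4. n₂·d₁ = 5*s + 23.5. Sum = 5*s^2 + 25.5*s + 30.9. d₁·d₂ = s^3 + 8.8*s^2 + 20.75*s + 6.956.
H(s) = (5*s^2 + 25.5*s + 30.9)/(s^3 + 8.8*s^2 + 20.75*s + 6.956)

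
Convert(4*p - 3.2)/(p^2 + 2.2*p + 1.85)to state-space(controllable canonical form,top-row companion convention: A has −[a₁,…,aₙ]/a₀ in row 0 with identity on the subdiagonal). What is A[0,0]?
Reachable canonical form for den = p^2 + 2.2*p + 1.85: top row of A = -[a₁,a₂,...,aₙ]/a₀, ones on the subdiagonal, zeros elsewhere.
A = [[-2.2, -1.85], [1, 0]].
A[0,0] = -2.2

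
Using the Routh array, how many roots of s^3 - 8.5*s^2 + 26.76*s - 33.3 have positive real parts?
Routh array:
s^3: [1, 26.76]; s^2: [-8.5, -33.3]; s^1: [22.8424]; s^0: [-33.3]
First column: [1, -8.5, 22.8424, -33.3]. Sign changes = RHP roots = 3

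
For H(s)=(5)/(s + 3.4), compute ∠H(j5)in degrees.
Substitute s = j*5: H(j5) = 0.464989 - 0.683807j.
∠H(j5) = atan2(Im, Re) = atan2(-0.683807, 0.464989) = -55.78°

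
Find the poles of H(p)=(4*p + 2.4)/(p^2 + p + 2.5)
Set denominator = 0: p^2 + p + 2.5 = 0 → Poles: -0.5 + 1.5j, -0.5 - 1.5j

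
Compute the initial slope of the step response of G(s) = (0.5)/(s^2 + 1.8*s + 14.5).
IVT: y'(0⁺) = lim_{s→∞} s²·Y(s) = lim_{s→∞} s·G(s).
deg(num) = 0, deg(den) = 2, relative degree = 2 ≥ 2, so s·G(s) → 0. Initial slope = 0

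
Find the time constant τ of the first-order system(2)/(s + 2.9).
First-order system: τ = -1/pole. Pole = -2.9. τ = -1/(-2.9) = 0.3448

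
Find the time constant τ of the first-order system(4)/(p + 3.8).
First-order system: τ = -1/pole. Pole = -3.8. τ = -1/(-3.8) = 0.2632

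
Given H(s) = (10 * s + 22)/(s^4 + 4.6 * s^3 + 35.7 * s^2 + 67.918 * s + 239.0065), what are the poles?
Set denominator = 0: s^4 + 4.6*s^3 + 35.7*s^2 + 67.918*s + 239.0065 = (s^2 + 1.4*s + 13.45)(s^2 + 3.2*s + 17.77) = 0 → Poles: -0.7 + 3.6j, -0.7 - 3.6j, -1.6 + 3.9j, -1.6 - 3.9j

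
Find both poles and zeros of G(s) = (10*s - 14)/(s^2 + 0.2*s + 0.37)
Set denominator = 0: s^2 + 0.2*s + 0.37 = 0 → Poles: -0.1 + 0.6j, -0.1 - 0.6j
Set numerator = 0: 10*s - 14 = 0 → Zeros: 1.4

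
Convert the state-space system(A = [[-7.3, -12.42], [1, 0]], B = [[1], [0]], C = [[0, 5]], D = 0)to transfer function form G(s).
G(s) = C(sI - A)⁻¹B + D.
Characteristic polynomial det(sI - A) = s^2 + 7.3*s + 12.42.
Numerator from C·adj(sI-A)·B + D·det(sI-A) = 5.
G(s) = (5)/(s^2 + 7.3*s + 12.42)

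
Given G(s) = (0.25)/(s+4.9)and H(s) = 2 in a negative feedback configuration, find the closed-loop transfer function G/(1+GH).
Closed-loop T = G/(1+GH).
Numerator: G_num * H_den = 0.25.
Denominator: G_den * H_den + G_num * H_num = (s + 4.9) + (0.5) = s + 5.4.
T(s) = (0.25)/(s + 5.4)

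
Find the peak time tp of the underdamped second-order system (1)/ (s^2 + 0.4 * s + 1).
Standard form: ωn²/(s²+2ζωn·s+ωn²) → ωn = 1, ζ = 0.2.
ωd = ωn·√(1-ζ²) = 1·√(1-0.2²) = 0.9798.
tp = π/ωd = π/0.9798 = 3.206 s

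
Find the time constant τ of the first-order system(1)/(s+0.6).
First-order system: τ = -1/pole. Pole = -0.6. τ = -1/(-0.6) = 1.667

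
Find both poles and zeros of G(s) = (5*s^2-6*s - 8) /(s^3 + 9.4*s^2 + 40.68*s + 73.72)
Set denominator = 0: s^3 + 9.4*s^2 + 40.68*s + 73.72 = (s + 3.8)(s^2 + 5.6*s + 19.4) = 0 → Poles: -2.8 + 3.4j, -2.8 - 3.4j, -3.8
Set numerator = 0: 5*s^2 - 6*s - 8 = 5*(s + 0.8)(s - 2) = 0 → Zeros: -0.8, 2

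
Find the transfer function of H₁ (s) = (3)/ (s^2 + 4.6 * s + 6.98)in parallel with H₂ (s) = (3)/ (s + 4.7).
Parallel: H = H₁ + H₂ = (n₁·d₂ + n₂·d₁)/(d₁·d₂).
n₁·d₂ = 3*s + 14.1. n₂·d₁ = 3*s^2 + 13.8*s + 20.94. Sum = 3*s^2 + 16.8*s + 35.04. d₁·d₂ = s^3 + 9.3*s^2 + 28.6*s + 32.806.
H(s) = (3*s^2 + 16.8*s + 35.04)/(s^3 + 9.3*s^2 + 28.6*s + 32.806)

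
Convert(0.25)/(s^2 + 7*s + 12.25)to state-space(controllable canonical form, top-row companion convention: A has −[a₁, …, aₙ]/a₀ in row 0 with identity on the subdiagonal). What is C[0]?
Reachable canonical form: C = numerator coefficients (right-aligned, zero-padded to length n).
num = 0.25, C = [[0, 0.25]].
C[0] = 0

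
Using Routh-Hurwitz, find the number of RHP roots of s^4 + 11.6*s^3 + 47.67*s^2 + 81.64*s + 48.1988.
Routh array:
s^4: [1, 47.67, 48.1988]; s^3: [11.6, 81.64]; s^2: [40.6321, 48.1988]; s^1: [67.8798]; s^0: [48.1988]
First column: [1, 11.6, 40.6321, 67.8798, 48.1988]. Sign changes = RHP roots = 0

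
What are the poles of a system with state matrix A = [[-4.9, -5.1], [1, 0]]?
Eigenvalues solve det(λI - A) = 0.
Characteristic polynomial: λ^2 + 4.9*λ + 5.1 = 0.
Factor: (λ + 3.4)(λ + 1.5) = 0.
Roots: -1.5, -3.4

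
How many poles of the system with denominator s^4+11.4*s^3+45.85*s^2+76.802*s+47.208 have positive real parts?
s^4 + 11.4*s^3 + 45.85*s^2 + 76.802*s + 47.208 = (s + 4.2)(s + 4)(s^2 + 3.2*s + 2.81). Poles: -1.6 + 0.5j, -1.6 - 0.5j, -4, -4.2. RHP poles (Re>0): 0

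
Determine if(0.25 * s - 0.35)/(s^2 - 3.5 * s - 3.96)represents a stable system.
Denominator: s^2 - 3.5*s - 3.96 = (s - 4.4)(s + 0.9). Poles: -0.9, 4.4. All Re(p)<0: No (unstable)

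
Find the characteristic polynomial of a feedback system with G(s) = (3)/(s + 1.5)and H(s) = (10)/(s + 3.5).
Characteristic poly = G_den * H_den + G_num * H_num = (s^2 + 5*s + 5.25) + (30) = s^2 + 5*s + 35.25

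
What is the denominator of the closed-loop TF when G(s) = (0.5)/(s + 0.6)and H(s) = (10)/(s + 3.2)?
Characteristic poly = G_den * H_den + G_num * H_num = (s^2 + 3.8*s + 1.92) + (5) = s^2 + 3.8*s + 6.92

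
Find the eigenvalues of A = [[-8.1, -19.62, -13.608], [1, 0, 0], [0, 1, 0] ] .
Eigenvalues solve det(λI - A) = 0.
Characteristic polynomial: λ^3 + 8.1*λ^2 + 19.62*λ + 13.608 = 0.
Factor: (λ + 4.2)(λ + 2.7)(λ + 1.2) = 0.
Roots: -1.2, -2.7, -4.2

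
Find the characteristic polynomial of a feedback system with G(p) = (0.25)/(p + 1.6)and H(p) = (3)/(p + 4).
Characteristic poly = G_den * H_den + G_num * H_num = (p^2 + 5.6*p + 6.4) + (0.75) = p^2 + 5.6*p + 7.15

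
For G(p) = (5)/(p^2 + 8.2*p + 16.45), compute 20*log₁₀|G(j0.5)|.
Substitute p = j*0.5: G(j0.5) = 0.290063 - 0.0734109j.
|G(j0.5)| = sqrt(Re² + Im²) = 0.2992.
20*log₁₀(0.2992) = -10.48 dB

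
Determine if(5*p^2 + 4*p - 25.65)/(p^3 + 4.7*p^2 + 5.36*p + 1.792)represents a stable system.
Denominator: p^3 + 4.7*p^2 + 5.36*p + 1.792 = (p + 0.8)(p + 3.2)(p + 0.7). Poles: -0.7, -0.8, -3.2. All Re(p)<0: Yes (stable)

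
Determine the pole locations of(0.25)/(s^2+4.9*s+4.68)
Set denominator = 0: s^2 + 4.9*s + 4.68 = (s + 1.3)(s + 3.6) = 0 → Poles: -1.3, -3.6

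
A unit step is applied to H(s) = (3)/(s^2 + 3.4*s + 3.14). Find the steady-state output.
FVT: lim_{t→∞} y(t) = lim_{s→0} s*Y(s) where Y(s) = H(s)/s.
= lim_{s→0} H(s) = H(0) = num(0)/den(0) = 3/3.14 = 0.9554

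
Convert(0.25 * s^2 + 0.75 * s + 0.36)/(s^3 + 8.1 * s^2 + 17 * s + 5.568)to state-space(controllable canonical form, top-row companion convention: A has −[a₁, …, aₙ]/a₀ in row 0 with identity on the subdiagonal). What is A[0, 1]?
Reachable canonical form for den = s^3 + 8.1*s^2 + 17*s + 5.568: top row of A = -[a₁,a₂,...,aₙ]/a₀, ones on the subdiagonal, zeros elsewhere.
A = [[-8.1, -17, -5.568], [1, 0, 0], [0, 1, 0]].
A[0,1] = -17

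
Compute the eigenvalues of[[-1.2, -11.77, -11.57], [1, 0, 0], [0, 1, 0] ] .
Eigenvalues solve det(λI - A) = 0.
Characteristic polynomial: λ^3 + 1.2*λ^2 + 11.77*λ + 11.57 = 0.
Factor: (λ + 1)(λ^2 + 0.2*λ + 11.57) = 0.
Roots: -0.1 + 3.4j, -0.1 - 3.4j, -1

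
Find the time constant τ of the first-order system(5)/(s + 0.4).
First-order system: τ = -1/pole. Pole = -0.4. τ = -1/(-0.4) = 2.5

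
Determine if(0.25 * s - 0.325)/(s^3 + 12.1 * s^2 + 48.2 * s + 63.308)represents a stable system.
Denominator: s^3 + 12.1*s^2 + 48.2*s + 63.308 = (s + 3.8)(s + 3.4)(s + 4.9). Poles: -3.4, -3.8, -4.9. All Re(p)<0: Yes (stable)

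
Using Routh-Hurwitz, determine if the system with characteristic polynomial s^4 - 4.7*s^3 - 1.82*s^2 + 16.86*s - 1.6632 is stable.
Routh array:
s^4: [1, -1.82, -1.6632]; s^3: [-4.7, 16.86]; s^2: [1.76723, -1.6632]; s^1: [12.4367]; s^0: [-1.6632]
First column: [1, -4.7, 1.76723, 12.4367, -1.6632]. Sign changes = 3.
No, unstable (3 RHP root(s))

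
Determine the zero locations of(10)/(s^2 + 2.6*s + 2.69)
Numerator is a nonzero constant (10) → Zeros: none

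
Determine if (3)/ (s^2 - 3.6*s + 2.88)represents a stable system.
Denominator: s^2 - 3.6*s + 2.88 = (s - 2.4)(s - 1.2). Poles: 1.2, 2.4. All Re(p)<0: No (unstable)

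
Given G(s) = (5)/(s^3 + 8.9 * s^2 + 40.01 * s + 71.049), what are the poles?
Set denominator = 0: s^3 + 8.9*s^2 + 40.01*s + 71.049 = (s + 3.3)(s^2 + 5.6*s + 21.53) = 0 → Poles: -2.8 + 3.7j, -2.8 - 3.7j, -3.3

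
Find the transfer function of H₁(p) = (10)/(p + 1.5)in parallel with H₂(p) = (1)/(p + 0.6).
Parallel: H = H₁ + H₂ = (n₁·d₂ + n₂·d₁)/(d₁·d₂).
n₁·d₂ = 10*p + 6. n₂·d₁ = p + 1.5. Sum = 11*p + 7.5. d₁·d₂ = p^2 + 2.1*p + 0.9.
H(p) = (11*p + 7.5)/(p^2 + 2.1*p + 0.9)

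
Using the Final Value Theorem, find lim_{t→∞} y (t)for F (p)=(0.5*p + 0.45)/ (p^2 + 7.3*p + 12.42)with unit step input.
FVT: lim_{t→∞} y(t) = lim_{p→0} p*Y(p) where Y(p) = F(p)/p.
= lim_{p→0} F(p) = F(0) = num(0)/den(0) = 0.45/12.42 = 0.03623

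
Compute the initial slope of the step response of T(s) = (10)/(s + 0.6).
IVT: y'(0⁺) = lim_{s→∞} s²·Y(s) = lim_{s→∞} s·T(s).
deg(num) = 0, deg(den) = 1, relative degree = 1, so s·T(s) → (leading num)/(leading den) = 10/1 = 10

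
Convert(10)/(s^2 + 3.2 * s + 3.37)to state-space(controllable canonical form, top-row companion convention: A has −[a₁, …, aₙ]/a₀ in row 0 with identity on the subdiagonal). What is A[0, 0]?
Reachable canonical form for den = s^2 + 3.2*s + 3.37: top row of A = -[a₁,a₂,...,aₙ]/a₀, ones on the subdiagonal, zeros elsewhere.
A = [[-3.2, -3.37], [1, 0]].
A[0,0] = -3.2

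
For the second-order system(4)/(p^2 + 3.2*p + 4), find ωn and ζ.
Standard form: ωn²/(p²+2ζωn·p+ωn²).
const=4=ωn² → ωn=2, p coeff=3.2=2ζωn → ζ=0.8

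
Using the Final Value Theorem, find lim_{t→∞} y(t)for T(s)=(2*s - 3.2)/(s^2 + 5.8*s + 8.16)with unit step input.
FVT: lim_{t→∞} y(t) = lim_{s→0} s*Y(s) where Y(s) = T(s)/s.
= lim_{s→0} T(s) = T(0) = num(0)/den(0) = -3.2/8.16 = -0.3922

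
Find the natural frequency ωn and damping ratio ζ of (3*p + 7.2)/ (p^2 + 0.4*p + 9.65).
Underdamped: complex pole -0.2 + 3.1j. ωn = |pole| = 3.106, ζ = -Re(pole)/ωn = 0.06438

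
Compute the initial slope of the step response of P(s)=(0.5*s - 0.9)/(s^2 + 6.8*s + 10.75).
IVT: y'(0⁺) = lim_{s→∞} s²·Y(s) = lim_{s→∞} s·P(s).
deg(num) = 1, deg(den) = 2, relative degree = 1, so s·P(s) → (leading num)/(leading den) = 0.5/1 = 0.5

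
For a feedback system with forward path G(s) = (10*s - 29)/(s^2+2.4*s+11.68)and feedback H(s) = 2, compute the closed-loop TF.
Closed-loop T = G/(1+GH).
Numerator: G_num * H_den = 10*s - 29.
Denominator: G_den * H_den + G_num * H_num = (s^2 + 2.4*s + 11.68) + (20*s - 58) = s^2 + 22.4*s - 46.32.
T(s) = (10*s - 29)/(s^2 + 22.4*s - 46.32)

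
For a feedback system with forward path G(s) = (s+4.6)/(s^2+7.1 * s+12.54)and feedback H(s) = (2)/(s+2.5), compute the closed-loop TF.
Closed-loop T = G/(1+GH).
Numerator: G_num * H_den = s^2 + 7.1*s + 11.5.
Denominator: G_den * H_den + G_num * H_num = (s^3 + 9.6*s^2 + 30.29*s + 31.35) + (2*s + 9.2) = s^3 + 9.6*s^2 + 32.29*s + 40.55.
T(s) = (s^2 + 7.1*s + 11.5)/(s^3 + 9.6*s^2 + 32.29*s + 40.55)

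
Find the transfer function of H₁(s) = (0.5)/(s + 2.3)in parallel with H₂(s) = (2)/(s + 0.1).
Parallel: H = H₁ + H₂ = (n₁·d₂ + n₂·d₁)/(d₁·d₂).
n₁·d₂ = 0.5*s + 0.05. n₂·d₁ = 2*s + 4.6. Sum = 2.5*s + 4.65. d₁·d₂ = s^2 + 2.4*s + 0.23.
H(s) = (2.5*s + 4.65)/(s^2 + 2.4*s + 0.23)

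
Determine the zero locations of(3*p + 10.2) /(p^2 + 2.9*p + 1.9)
Set numerator = 0: 3*p + 10.2 = 0 → Zeros: -3.4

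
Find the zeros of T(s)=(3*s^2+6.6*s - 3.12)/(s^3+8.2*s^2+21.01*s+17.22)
Set numerator = 0: 3*s^2 + 6.6*s - 3.12 = 3*(s + 2.6)(s - 0.4) = 0 → Zeros: -2.6, 0.4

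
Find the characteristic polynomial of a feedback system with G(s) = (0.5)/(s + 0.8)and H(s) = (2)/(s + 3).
Characteristic poly = G_den * H_den + G_num * H_num = (s^2 + 3.8*s + 2.4) + (1) = s^2 + 3.8*s + 3.4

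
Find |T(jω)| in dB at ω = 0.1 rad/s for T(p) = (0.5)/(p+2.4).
Substitute p = j*0.1: T(j0.1) = 0.207972 - 0.00866551j.
|T(j0.1)| = sqrt(Re² + Im²) = 0.2082.
20*log₁₀(0.2082) = -13.63 dB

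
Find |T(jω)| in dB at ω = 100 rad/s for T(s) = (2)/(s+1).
Substitute s = j*100: T(j100) = 0.00019998 - 0.019998j.
|T(j100)| = sqrt(Re² + Im²) = 0.02.
20*log₁₀(0.02) = -33.98 dB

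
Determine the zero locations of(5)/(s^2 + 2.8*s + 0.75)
Numerator is a nonzero constant (5) → Zeros: none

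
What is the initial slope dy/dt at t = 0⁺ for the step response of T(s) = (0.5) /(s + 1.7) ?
IVT: y'(0⁺) = lim_{s→∞} s²·Y(s) = lim_{s→∞} s·T(s).
deg(num) = 0, deg(den) = 1, relative degree = 1, so s·T(s) → (leading num)/(leading den) = 0.5/1 = 0.5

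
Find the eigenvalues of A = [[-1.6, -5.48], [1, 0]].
Eigenvalues solve det(λI - A) = 0.
Characteristic polynomial: λ^2 + 1.6*λ + 5.48 = 0.
Roots: -0.8 + 2.2j, -0.8 - 2.2j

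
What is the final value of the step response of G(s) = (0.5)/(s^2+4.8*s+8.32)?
FVT: lim_{t→∞} y(t) = lim_{s→0} s*Y(s) where Y(s) = G(s)/s.
= lim_{s→0} G(s) = G(0) = num(0)/den(0) = 0.5/8.32 = 0.0601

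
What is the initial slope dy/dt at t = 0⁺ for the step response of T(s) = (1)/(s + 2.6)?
IVT: y'(0⁺) = lim_{s→∞} s²·Y(s) = lim_{s→∞} s·T(s).
deg(num) = 0, deg(den) = 1, relative degree = 1, so s·T(s) → (leading num)/(leading den) = 1/1 = 1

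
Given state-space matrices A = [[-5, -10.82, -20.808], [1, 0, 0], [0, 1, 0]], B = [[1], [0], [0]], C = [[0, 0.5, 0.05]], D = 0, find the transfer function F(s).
F(s) = C(sI - A)⁻¹B + D.
Characteristic polynomial det(sI - A) = s^3 + 5*s^2 + 10.82*s + 20.808.
Numerator from C·adj(sI-A)·B + D·det(sI-A) = 0.5*s + 0.05.
F(s) = (0.5*s + 0.05)/(s^3 + 5*s^2 + 10.82*s + 20.808)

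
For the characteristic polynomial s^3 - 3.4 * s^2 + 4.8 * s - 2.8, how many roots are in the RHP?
s^3 - 3.4*s^2 + 4.8*s - 2.8 = (s - 1.4)(s^2 - 2*s + 2). Poles: 1 + 1j, 1 - 1j, 1.4. RHP poles (Re>0): 3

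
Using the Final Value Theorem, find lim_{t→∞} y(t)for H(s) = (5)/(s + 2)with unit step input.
FVT: lim_{t→∞} y(t) = lim_{s→0} s*Y(s) where Y(s) = H(s)/s.
= lim_{s→0} H(s) = H(0) = num(0)/den(0) = 5/2 = 2.5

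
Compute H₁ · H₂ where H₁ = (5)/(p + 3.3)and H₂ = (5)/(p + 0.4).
Series: H = H₁ · H₂ = (n₁·n₂)/(d₁·d₂).
Num: n₁·n₂ = 25. Den: d₁·d₂ = p^2 + 3.7*p + 1.32.
H(p) = (25)/(p^2 + 3.7*p + 1.32)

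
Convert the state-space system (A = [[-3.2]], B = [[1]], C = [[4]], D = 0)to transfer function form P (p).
P(p) = C(pI - A)⁻¹B + D.
Characteristic polynomial det(pI - A) = p + 3.2.
Numerator from C·adj(pI-A)·B + D·det(pI-A) = 4.
P(p) = (4)/(p + 3.2)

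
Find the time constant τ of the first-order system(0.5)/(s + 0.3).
First-order system: τ = -1/pole. Pole = -0.3. τ = -1/(-0.3) = 3.333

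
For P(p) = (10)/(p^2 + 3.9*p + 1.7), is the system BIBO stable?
Denominator: p^2 + 3.9*p + 1.7 = (p + 3.4)(p + 0.5). Poles: -0.5, -3.4. All Re(p)<0: Yes (stable)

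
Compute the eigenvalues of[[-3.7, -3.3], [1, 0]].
Eigenvalues solve det(λI - A) = 0.
Characteristic polynomial: λ^2 + 3.7*λ + 3.3 = 0.
Factor: (λ + 1.5)(λ + 2.2) = 0.
Roots: -1.5, -2.2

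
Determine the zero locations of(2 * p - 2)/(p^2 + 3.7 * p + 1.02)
Set numerator = 0: 2*p - 2 = 0 → Zeros: 1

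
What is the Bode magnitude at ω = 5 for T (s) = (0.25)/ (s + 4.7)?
Substitute s = j*5: T(j5) = 0.0249522 - 0.0265449j.
|T(j5)| = sqrt(Re² + Im²) = 0.03643.
20*log₁₀(0.03643) = -28.77 dB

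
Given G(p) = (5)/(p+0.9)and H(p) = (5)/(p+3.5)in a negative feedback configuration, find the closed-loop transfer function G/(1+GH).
Closed-loop T = G/(1+GH).
Numerator: G_num * H_den = 5*p + 17.5.
Denominator: G_den * H_den + G_num * H_num = (p^2 + 4.4*p + 3.15) + (25) = p^2 + 4.4*p + 28.15.
T(p) = (5*p + 17.5)/(p^2 + 4.4*p + 28.15)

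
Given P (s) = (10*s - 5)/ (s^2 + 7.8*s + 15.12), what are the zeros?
Set numerator = 0: 10*s - 5 = 0 → Zeros: 0.5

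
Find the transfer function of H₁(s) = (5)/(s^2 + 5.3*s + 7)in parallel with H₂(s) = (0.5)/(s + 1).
Parallel: H = H₁ + H₂ = (n₁·d₂ + n₂·d₁)/(d₁·d₂).
n₁·d₂ = 5*s + 5. n₂·d₁ = 0.5*s^2 + 2.65*s + 3.5. Sum = 0.5*s^2 + 7.65*s + 8.5. d₁·d₂ = s^3 + 6.3*s^2 + 12.3*s + 7.
H(s) = (0.5*s^2 + 7.65*s + 8.5)/(s^3 + 6.3*s^2 + 12.3*s + 7)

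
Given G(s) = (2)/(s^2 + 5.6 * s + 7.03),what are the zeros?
Numerator is a nonzero constant (2) → Zeros: none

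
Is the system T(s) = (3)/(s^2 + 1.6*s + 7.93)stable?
Denominator: s^2 + 1.6*s + 7.93. Poles: -0.8 + 2.7j, -0.8 - 2.7j. All Re(p)<0: Yes (stable)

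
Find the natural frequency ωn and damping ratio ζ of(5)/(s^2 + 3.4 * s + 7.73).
Underdamped: complex pole -1.7 + 2.2j. ωn = |pole| = 2.78, ζ = -Re(pole)/ωn = 0.6114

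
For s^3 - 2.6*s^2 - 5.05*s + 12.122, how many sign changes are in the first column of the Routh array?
Routh array:
s^3: [1, -5.05]; s^2: [-2.6, 12.122]; s^1: [-0.387692]; s^0: [12.122]
First column: [1, -2.6, -0.387692, 12.122]. Sign changes = 2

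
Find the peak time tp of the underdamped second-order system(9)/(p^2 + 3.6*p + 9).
Standard form: ωn²/(p²+2ζωn·p+ωn²) → ωn = 3, ζ = 0.6.
ωd = ωn·√(1-ζ²) = 3·√(1-0.6²) = 2.4.
tp = π/ωd = π/2.4 = 1.309 s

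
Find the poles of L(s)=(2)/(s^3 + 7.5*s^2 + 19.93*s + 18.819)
Set denominator = 0: s^3 + 7.5*s^2 + 19.93*s + 18.819 = (s + 2.7)(s^2 + 4.8*s + 6.97) = 0 → Poles: -2.4 + 1.1j, -2.4 - 1.1j, -2.7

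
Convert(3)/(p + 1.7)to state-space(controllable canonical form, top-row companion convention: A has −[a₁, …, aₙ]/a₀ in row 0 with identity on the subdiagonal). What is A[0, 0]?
Reachable canonical form for den = p + 1.7: top row of A = -[a₁,a₂,...,aₙ]/a₀, ones on the subdiagonal, zeros elsewhere.
A = [[-1.7]].
A[0,0] = -1.7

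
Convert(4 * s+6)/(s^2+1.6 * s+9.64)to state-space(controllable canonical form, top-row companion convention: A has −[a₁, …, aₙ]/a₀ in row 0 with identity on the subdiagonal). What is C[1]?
Reachable canonical form: C = numerator coefficients (right-aligned, zero-padded to length n).
num = 4*s + 6, C = [[4, 6]].
C[1] = 6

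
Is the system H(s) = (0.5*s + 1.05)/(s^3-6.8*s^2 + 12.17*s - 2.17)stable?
Denominator: s^3 - 6.8*s^2 + 12.17*s - 2.17 = (s - 3.5)(s - 0.2)(s - 3.1). Poles: 0.2, 3.1, 3.5. All Re(p)<0: No (unstable)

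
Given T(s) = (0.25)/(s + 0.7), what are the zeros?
Numerator is a nonzero constant (0.25) → Zeros: none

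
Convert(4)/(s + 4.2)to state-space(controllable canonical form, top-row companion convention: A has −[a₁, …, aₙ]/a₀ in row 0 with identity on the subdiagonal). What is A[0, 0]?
Reachable canonical form for den = s + 4.2: top row of A = -[a₁,a₂,...,aₙ]/a₀, ones on the subdiagonal, zeros elsewhere.
A = [[-4.2]].
A[0,0] = -4.2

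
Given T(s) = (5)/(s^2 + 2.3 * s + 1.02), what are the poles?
Set denominator = 0: s^2 + 2.3*s + 1.02 = (s + 0.6)(s + 1.7) = 0 → Poles: -0.6, -1.7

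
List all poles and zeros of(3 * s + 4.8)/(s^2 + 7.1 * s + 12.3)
Set denominator = 0: s^2 + 7.1*s + 12.3 = (s + 3)(s + 4.1) = 0 → Poles: -3, -4.1
Set numerator = 0: 3*s + 4.8 = 0 → Zeros: -1.6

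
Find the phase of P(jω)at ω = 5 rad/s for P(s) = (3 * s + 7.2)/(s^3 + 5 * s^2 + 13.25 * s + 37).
Substitute s = j*5: P(j5) = -0.135308 - 0.080121j.
∠P(j5) = atan2(Im, Re) = atan2(-0.080121, -0.135308) = -149.37°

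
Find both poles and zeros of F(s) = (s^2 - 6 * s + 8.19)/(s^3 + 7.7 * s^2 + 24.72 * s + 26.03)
Set denominator = 0: s^3 + 7.7*s^2 + 24.72*s + 26.03 = (s + 1.9)(s^2 + 5.8*s + 13.7) = 0 → Poles: -1.9, -2.9 + 2.3j, -2.9 - 2.3j
Set numerator = 0: s^2 - 6*s + 8.19 = (s - 2.1)(s - 3.9) = 0 → Zeros: 2.1, 3.9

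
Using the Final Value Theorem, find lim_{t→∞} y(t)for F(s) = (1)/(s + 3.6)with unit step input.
FVT: lim_{t→∞} y(t) = lim_{s→0} s*Y(s) where Y(s) = F(s)/s.
= lim_{s→0} F(s) = F(0) = num(0)/den(0) = 1/3.6 = 0.2778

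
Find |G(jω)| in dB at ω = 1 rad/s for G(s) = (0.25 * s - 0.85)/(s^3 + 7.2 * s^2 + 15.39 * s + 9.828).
Substitute s = j*1: G(j1) = 0.00637307 + 0.0602327j.
|G(j1)| = sqrt(Re² + Im²) = 0.06057.
20*log₁₀(0.06057) = -24.36 dB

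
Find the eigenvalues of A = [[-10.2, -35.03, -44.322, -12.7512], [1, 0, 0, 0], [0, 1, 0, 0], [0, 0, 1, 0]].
Eigenvalues solve det(λI - A) = 0.
Characteristic polynomial: λ^4 + 10.2*λ^3 + 35.03*λ^2 + 44.322*λ + 12.7512 = 0.
Factor: (λ + 0.4)(λ + 4.2)(λ + 3.3)(λ + 2.3) = 0.
Roots: -0.4, -2.3, -3.3, -4.2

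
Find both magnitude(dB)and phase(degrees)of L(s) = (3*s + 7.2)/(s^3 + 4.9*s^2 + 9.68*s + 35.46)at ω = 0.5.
Substitute s = j*0.5: L(j0.5) = 0.212318 + 0.0145734j.
|L| = 20*log₁₀(sqrt(Re²+Im²)) = -13.44 dB.
∠L = atan2(Im, Re) = 3.93°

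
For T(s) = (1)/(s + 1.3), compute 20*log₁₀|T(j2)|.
Substitute s = j*2: T(j2) = 0.228471 - 0.351494j.
|T(j2)| = sqrt(Re² + Im²) = 0.4192.
20*log₁₀(0.4192) = -7.55 dB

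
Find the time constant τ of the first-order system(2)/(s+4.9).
First-order system: τ = -1/pole. Pole = -4.9. τ = -1/(-4.9) = 0.2041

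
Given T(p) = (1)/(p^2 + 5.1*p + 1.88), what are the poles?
Set denominator = 0: p^2 + 5.1*p + 1.88 = (p + 0.4)(p + 4.7) = 0 → Poles: -0.4, -4.7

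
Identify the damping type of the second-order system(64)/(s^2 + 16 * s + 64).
Standard form: ωn²/(s²+2ζωn·s+ωn²) gives ωn=8, ζ=1.
Critically damped (ζ = 1)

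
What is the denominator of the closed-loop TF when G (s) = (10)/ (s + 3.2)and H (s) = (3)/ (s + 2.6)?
Characteristic poly = G_den * H_den + G_num * H_num = (s^2 + 5.8*s + 8.32) + (30) = s^2 + 5.8*s + 38.32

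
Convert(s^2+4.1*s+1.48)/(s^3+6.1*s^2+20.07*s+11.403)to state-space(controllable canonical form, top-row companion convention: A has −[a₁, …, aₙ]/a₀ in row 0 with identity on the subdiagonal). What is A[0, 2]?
Reachable canonical form for den = s^3 + 6.1*s^2 + 20.07*s + 11.403: top row of A = -[a₁,a₂,...,aₙ]/a₀, ones on the subdiagonal, zeros elsewhere.
A = [[-6.1, -20.07, -11.403], [1, 0, 0], [0, 1, 0]].
A[0,2] = -11.403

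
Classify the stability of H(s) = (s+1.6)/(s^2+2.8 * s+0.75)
Denominator: s^2 + 2.8*s + 0.75 = (s + 0.3)(s + 2.5). Poles: -0.3, -2.5. Stable (all poles in LHP)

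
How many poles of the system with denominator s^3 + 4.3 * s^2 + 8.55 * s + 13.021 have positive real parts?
s^3 + 4.3*s^2 + 8.55*s + 13.021 = (s + 2.9)(s^2 + 1.4*s + 4.49). Poles: -0.7 + 2j, -0.7 - 2j, -2.9. RHP poles (Re>0): 0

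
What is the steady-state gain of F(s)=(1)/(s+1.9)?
DC gain = F(0) = num(0)/den(0) = 1/1.9 = 0.5263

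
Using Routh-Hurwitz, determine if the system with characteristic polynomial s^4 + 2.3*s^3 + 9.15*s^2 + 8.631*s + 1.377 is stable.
Routh array:
s^4: [1, 9.15, 1.377]; s^3: [2.3, 8.631]; s^2: [5.39739, 1.377]; s^1: [8.04422]; s^0: [1.377]
First column: [1, 2.3, 5.39739, 8.04422, 1.377]. Sign changes = 0.
Yes, stable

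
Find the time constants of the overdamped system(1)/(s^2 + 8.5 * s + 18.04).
Overdamped: real poles at -4.4, -4.1. τ = -1/pole → τ₁ = 0.2273, τ₂ = 0.2439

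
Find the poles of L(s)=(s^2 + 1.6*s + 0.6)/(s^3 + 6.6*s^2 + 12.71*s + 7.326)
Set denominator = 0: s^3 + 6.6*s^2 + 12.71*s + 7.326 = (s + 1.1)(s + 1.8)(s + 3.7) = 0 → Poles: -1.1, -1.8, -3.7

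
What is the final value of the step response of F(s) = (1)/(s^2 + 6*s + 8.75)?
FVT: lim_{t→∞} y(t) = lim_{s→0} s*Y(s) where Y(s) = F(s)/s.
= lim_{s→0} F(s) = F(0) = num(0)/den(0) = 1/8.75 = 0.1143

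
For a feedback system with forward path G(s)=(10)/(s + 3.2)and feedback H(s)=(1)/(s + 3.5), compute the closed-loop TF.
Closed-loop T = G/(1+GH).
Numerator: G_num * H_den = 10*s + 35.
Denominator: G_den * H_den + G_num * H_num = (s^2 + 6.7*s + 11.2) + (10) = s^2 + 6.7*s + 21.2.
T(s) = (10*s + 35)/(s^2 + 6.7*s + 21.2)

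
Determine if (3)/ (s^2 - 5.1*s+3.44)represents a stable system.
Denominator: s^2 - 5.1*s + 3.44 = (s - 0.8)(s - 4.3). Poles: 0.8, 4.3. All Re(p)<0: No (unstable)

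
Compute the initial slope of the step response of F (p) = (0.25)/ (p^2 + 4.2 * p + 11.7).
IVT: y'(0⁺) = lim_{p→∞} p²·Y(p) = lim_{p→∞} p·F(p).
deg(num) = 0, deg(den) = 2, relative degree = 2 ≥ 2, so p·F(p) → 0. Initial slope = 0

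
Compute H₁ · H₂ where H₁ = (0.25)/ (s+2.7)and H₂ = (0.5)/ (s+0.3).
Series: H = H₁ · H₂ = (n₁·n₂)/(d₁·d₂).
Num: n₁·n₂ = 0.125. Den: d₁·d₂ = s^2 + 3*s + 0.81.
H(s) = (0.125)/(s^2 + 3*s + 0.81)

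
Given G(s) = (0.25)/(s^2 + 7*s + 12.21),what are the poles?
Set denominator = 0: s^2 + 7*s + 12.21 = (s + 3.7)(s + 3.3) = 0 → Poles: -3.3, -3.7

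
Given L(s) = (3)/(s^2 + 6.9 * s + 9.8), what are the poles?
Set denominator = 0: s^2 + 6.9*s + 9.8 = (s + 2)(s + 4.9) = 0 → Poles: -2, -4.9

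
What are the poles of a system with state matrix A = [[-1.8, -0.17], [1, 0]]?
Eigenvalues solve det(λI - A) = 0.
Characteristic polynomial: λ^2 + 1.8*λ + 0.17 = 0.
Factor: (λ + 1.7)(λ + 0.1) = 0.
Roots: -0.1, -1.7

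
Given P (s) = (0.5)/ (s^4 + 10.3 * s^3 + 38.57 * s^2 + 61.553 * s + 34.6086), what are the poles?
Set denominator = 0: s^4 + 10.3*s^3 + 38.57*s^2 + 61.553*s + 34.6086 = (s + 3.4)(s + 2.7)(s + 1.3)(s + 2.9) = 0 → Poles: -1.3, -2.7, -2.9, -3.4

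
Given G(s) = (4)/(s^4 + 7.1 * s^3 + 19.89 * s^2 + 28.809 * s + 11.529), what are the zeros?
Numerator is a nonzero constant (4) → Zeros: none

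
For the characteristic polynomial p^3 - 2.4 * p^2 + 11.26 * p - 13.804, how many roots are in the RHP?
p^3 - 2.4*p^2 + 11.26*p - 13.804 = (p - 1.4)(p^2 - p + 9.86). Poles: 0.5 + 3.1j, 0.5 - 3.1j, 1.4. RHP poles (Re>0): 3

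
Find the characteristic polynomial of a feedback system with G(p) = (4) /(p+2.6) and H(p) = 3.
Characteristic poly = G_den * H_den + G_num * H_num = (p + 2.6) + (12) = p + 14.6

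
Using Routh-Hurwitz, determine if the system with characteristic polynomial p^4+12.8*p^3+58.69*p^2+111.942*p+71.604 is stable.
Routh array:
p^4: [1, 58.69, 71.604]; p^3: [12.8, 111.942]; p^2: [49.9445, 71.604]; p^1: [93.591]; p^0: [71.604]
First column: [1, 12.8, 49.9445, 93.591, 71.604]. Sign changes = 0.
Yes, stable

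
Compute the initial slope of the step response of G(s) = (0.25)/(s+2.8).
IVT: y'(0⁺) = lim_{s→∞} s²·Y(s) = lim_{s→∞} s·G(s).
deg(num) = 0, deg(den) = 1, relative degree = 1, so s·G(s) → (leading num)/(leading den) = 0.25/1 = 0.25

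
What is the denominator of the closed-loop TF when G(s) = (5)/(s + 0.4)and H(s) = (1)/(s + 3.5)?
Characteristic poly = G_den * H_den + G_num * H_num = (s^2 + 3.9*s + 1.4) + (5) = s^2 + 3.9*s + 6.4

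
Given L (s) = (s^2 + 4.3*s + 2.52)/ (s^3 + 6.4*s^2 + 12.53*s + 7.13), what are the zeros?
Set numerator = 0: s^2 + 4.3*s + 2.52 = (s + 3.6)(s + 0.7) = 0 → Zeros: -0.7, -3.6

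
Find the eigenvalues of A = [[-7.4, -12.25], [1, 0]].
Eigenvalues solve det(λI - A) = 0.
Characteristic polynomial: λ^2 + 7.4*λ + 12.25 = 0.
Factor: (λ + 2.5)(λ + 4.9) = 0.
Roots: -2.5, -4.9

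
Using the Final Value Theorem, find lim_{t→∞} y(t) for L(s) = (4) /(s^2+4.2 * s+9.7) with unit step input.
FVT: lim_{t→∞} y(t) = lim_{s→0} s*Y(s) where Y(s) = L(s)/s.
= lim_{s→0} L(s) = L(0) = num(0)/den(0) = 4/9.7 = 0.4124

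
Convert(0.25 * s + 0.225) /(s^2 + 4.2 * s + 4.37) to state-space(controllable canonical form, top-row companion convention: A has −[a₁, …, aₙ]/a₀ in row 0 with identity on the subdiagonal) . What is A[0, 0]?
Reachable canonical form for den = s^2 + 4.2*s + 4.37: top row of A = -[a₁,a₂,...,aₙ]/a₀, ones on the subdiagonal, zeros elsewhere.
A = [[-4.2, -4.37], [1, 0]].
A[0,0] = -4.2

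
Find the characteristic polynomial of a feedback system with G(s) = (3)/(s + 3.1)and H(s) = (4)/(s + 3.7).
Characteristic poly = G_den * H_den + G_num * H_num = (s^2 + 6.8*s + 11.47) + (12) = s^2 + 6.8*s + 23.47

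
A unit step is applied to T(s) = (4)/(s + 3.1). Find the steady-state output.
FVT: lim_{t→∞} y(t) = lim_{s→0} s*Y(s) where Y(s) = T(s)/s.
= lim_{s→0} T(s) = T(0) = num(0)/den(0) = 4/3.1 = 1.29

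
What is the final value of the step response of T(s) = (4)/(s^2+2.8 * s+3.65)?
FVT: lim_{t→∞} y(t) = lim_{s→0} s*Y(s) where Y(s) = T(s)/s.
= lim_{s→0} T(s) = T(0) = num(0)/den(0) = 4/3.65 = 1.096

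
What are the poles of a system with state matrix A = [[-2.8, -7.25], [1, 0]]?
Eigenvalues solve det(λI - A) = 0.
Characteristic polynomial: λ^2 + 2.8*λ + 7.25 = 0.
Roots: -1.4 + 2.3j, -1.4 - 2.3j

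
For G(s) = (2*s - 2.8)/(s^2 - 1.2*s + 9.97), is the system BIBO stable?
Denominator: s^2 - 1.2*s + 9.97. Poles: 0.6 + 3.1j, 0.6 - 3.1j. All Re(p)<0: No (unstable)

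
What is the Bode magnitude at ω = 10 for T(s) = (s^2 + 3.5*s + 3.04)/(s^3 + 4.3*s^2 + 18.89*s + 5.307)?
Substitute s = j*10: T(j10) = 0.0152577 - 0.111552j.
|T(j10)| = sqrt(Re² + Im²) = 0.1126.
20*log₁₀(0.1126) = -18.97 dB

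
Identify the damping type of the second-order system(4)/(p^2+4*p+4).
Standard form: ωn²/(p²+2ζωn·p+ωn²) gives ωn=2, ζ=1.
Critically damped (ζ = 1)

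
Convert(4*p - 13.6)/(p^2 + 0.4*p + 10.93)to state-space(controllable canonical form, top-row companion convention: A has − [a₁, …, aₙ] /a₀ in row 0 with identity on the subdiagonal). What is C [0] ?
Reachable canonical form: C = numerator coefficients (right-aligned, zero-padded to length n).
num = 4*p - 13.6, C = [[4, -13.6]].
C[0] = 4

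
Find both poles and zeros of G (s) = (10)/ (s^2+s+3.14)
Set denominator = 0: s^2 + s + 3.14 = 0 → Poles: -0.5 + 1.7j, -0.5 - 1.7j
Numerator is a nonzero constant (10) → Zeros: none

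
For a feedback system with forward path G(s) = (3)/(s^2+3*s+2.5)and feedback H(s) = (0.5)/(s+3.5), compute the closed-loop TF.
Closed-loop T = G/(1+GH).
Numerator: G_num * H_den = 3*s + 10.5.
Denominator: G_den * H_den + G_num * H_num = (s^3 + 6.5*s^2 + 13*s + 8.75) + (1.5) = s^3 + 6.5*s^2 + 13*s + 10.25.
T(s) = (3*s + 10.5)/(s^3 + 6.5*s^2 + 13*s + 10.25)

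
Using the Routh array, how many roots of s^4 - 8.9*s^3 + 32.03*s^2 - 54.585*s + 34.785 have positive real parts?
Routh array:
s^4: [1, 32.03, 34.785]; s^3: [-8.9, -54.585]; s^2: [25.8969, 34.785]; s^1: [-42.6304]; s^0: [34.785]
First column: [1, -8.9, 25.8969, -42.6304, 34.785]. Sign changes = RHP roots = 4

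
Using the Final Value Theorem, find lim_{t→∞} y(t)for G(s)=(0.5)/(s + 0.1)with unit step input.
FVT: lim_{t→∞} y(t) = lim_{s→0} s*Y(s) where Y(s) = G(s)/s.
= lim_{s→0} G(s) = G(0) = num(0)/den(0) = 0.5/0.1 = 5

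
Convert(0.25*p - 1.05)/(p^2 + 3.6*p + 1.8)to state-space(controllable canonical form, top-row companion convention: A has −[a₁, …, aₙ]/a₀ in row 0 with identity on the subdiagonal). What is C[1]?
Reachable canonical form: C = numerator coefficients (right-aligned, zero-padded to length n).
num = 0.25*p - 1.05, C = [[0.25, -1.05]].
C[1] = -1.05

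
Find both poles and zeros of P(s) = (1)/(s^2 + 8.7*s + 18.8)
Set denominator = 0: s^2 + 8.7*s + 18.8 = (s + 4)(s + 4.7) = 0 → Poles: -4, -4.7
Numerator is a nonzero constant (1) → Zeros: none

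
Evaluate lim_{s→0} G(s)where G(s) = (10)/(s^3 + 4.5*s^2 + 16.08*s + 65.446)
DC gain = G(0) = num(0)/den(0) = 10/65.446 = 0.1528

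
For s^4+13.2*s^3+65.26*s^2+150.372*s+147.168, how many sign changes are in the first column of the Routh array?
Routh array:
s^4: [1, 65.26, 147.168]; s^3: [13.2, 150.372]; s^2: [53.8682, 147.168]; s^1: [114.31]; s^0: [147.168]
First column: [1, 13.2, 53.8682, 114.31, 147.168]. Sign changes = 0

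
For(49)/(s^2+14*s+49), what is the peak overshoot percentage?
Standard form: ωn²/(s²+2ζωn·s+ωn²) → ωn = 7, ζ = 1.
ζ ≥ 1, so the response is non-oscillatory: peak overshoot = 0%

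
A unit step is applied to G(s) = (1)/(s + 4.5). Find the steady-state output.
FVT: lim_{t→∞} y(t) = lim_{s→0} s*Y(s) where Y(s) = G(s)/s.
= lim_{s→0} G(s) = G(0) = num(0)/den(0) = 1/4.5 = 0.2222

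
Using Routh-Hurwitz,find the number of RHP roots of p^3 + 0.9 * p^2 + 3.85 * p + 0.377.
Routh array:
p^3: [1, 3.85]; p^2: [0.9, 0.377]; p^1: [3.43111]; p^0: [0.377]
First column: [1, 0.9, 3.43111, 0.377]. Sign changes = RHP roots = 0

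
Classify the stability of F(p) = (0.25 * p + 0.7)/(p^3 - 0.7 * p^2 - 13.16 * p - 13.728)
Denominator: p^3 - 0.7*p^2 - 13.16*p - 13.728 = (p - 4.4)(p + 1.3)(p + 2.4). Poles: -1.3, -2.4, 4.4. Unstable (1 pole(s) in RHP)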